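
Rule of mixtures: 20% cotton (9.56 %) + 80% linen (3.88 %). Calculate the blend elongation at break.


Formula: Blend property = (fraction_A * property_A) + (fraction_B * property_B)
Step 1: Contribution A = 20/100 * 9.56 % = 1.912 %
Step 2: Contribution B = 80/100 * 3.88 % = 3.104 %
Step 3: Blend elongation at break = 1.912 + 3.104 = 5.016 %

5.016 %


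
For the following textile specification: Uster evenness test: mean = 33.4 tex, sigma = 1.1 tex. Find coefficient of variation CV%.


Formula: CV% = (standard deviation / mean) * 100
Step 1: Ratio = 1.1 / 33.4 = 0.032934
Step 2: CV% = 0.032934 * 100 = 3.2934% ≈ 3.3%

3.3%


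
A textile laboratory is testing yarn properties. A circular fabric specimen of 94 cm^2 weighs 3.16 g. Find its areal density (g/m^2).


Formula: GSM = mass_g / area_m2
Step 1: Convert area: 94 cm^2 = 94 / 10000 = 0.0094 m^2
Step 2: GSM = 3.16 g / 0.0094 m^2 = 336.2 g/m^2

336.2 g/m^2


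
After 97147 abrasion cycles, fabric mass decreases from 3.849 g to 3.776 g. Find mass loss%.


Formula: Mass loss% = ((m_before - m_after) / m_before) * 100
Step 1: Mass loss = 3.849 - 3.776 = 0.073 g
Step 2: Ratio = 0.073 / 3.849 = 0.018966
Step 3: Mass loss% = 0.018966 * 100 = 1.8966% ≈ 1.90%

1.90%


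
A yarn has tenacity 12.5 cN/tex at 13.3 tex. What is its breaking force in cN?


Formula: Breaking force = Tenacity * Linear density
F = 12.5 cN/tex * 13.3 tex
F = 166.25 cN

166.25 cN


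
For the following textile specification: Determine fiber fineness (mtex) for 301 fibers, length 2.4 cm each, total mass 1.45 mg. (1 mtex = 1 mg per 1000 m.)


Formula: fineness (mtex) = mass (mg) / total length (km) = (mass_mg / total_length_m) * 1000
Step 1: Convert fiber length: 2.4 cm = 0.024 m
Step 2: Total fiber length = 301 * 0.024 = 7.224 m
Step 3: Linear density = 1.45 mg / 7.224 m = 0.2007 mg/m
Step 4: fineness = 0.2007 * 1000 = 200.7 mtex

200.7 mtex


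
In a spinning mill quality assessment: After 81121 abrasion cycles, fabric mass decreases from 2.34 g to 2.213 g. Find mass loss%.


Formula: Mass loss% = ((m_before - m_after) / m_before) * 100
Step 1: Mass loss = 2.34 - 2.213 = 0.127 g
Step 2: Ratio = 0.127 / 2.34 = 0.0542735
Step 3: Mass loss% = 0.0542735 * 100 = 5.42735% ≈ 5.43%

5.43%


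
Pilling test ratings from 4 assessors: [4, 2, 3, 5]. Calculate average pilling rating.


Formula: Mean = sum / count
Sum = 4 + 2 + 3 + 5 = 14
Mean = 14 / 4 = 3.5

3.5


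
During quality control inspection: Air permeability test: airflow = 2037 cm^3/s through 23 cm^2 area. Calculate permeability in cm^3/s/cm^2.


Formula: Air Permeability = Airflow / Test Area
AP = 2037 cm^3/s / 23 cm^2
AP = 88.6 cm^3/s/cm^2

88.6 cm^3/s/cm^2


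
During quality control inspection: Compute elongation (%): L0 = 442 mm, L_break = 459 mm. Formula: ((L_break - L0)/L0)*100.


Formula: Elongation (%) = ((L_break - L0) / L0) * 100
Step 1: Extension = 459 - 442 = 17 mm
Step 2: Elongation = (17 / 442) * 100
Step 3: Elongation = 0.038462 * 100 = 3.8462% ≈ 3.8%

3.8%


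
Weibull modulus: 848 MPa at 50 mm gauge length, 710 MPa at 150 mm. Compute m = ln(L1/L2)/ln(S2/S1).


Formula: m = ln(L1/L2) / ln(S2/S1)
Step 1: ln(L1/L2) = ln(50/150) = -1.09861
Step 2: S2/S1 = 710/848 = 0.83726
Step 3: ln(S2/S1) = ln(0.83726) = -0.17762
Step 4: m = -1.09861 / -0.17762 = 6.19

6.19 (Weibull m)


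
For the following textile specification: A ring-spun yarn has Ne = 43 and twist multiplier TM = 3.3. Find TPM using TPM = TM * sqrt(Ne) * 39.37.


Formula: TPM = TM * sqrt(Ne) * 39.37
Step 1: sqrt(Ne) = sqrt(43) = 6.5574
Step 2: TM * sqrt(Ne) = 3.3 * 6.5574 = 21.6394
Step 3: TPM = 21.6394 * 39.37 = 852 twists/m

852 twists/m


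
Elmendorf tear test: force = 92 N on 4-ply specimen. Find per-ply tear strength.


Formula: Per-ply strength = Total force / Number of plies
Per-ply = 92 N / 4
Per-ply = 23 N

23 N


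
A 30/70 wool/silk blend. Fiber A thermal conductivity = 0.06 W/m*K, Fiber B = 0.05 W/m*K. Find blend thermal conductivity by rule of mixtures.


Formula: Blend property = (fraction_A * property_A) + (fraction_B * property_B)
Step 1: Contribution A = 30/100 * 0.06 W/m*K = 0.018 W/m*K
Step 2: Contribution B = 70/100 * 0.05 W/m*K = 0.035 W/m*K
Step 3: Blend thermal conductivity = 0.018 + 0.035 = 0.053 W/m*K

0.053 W/m*K


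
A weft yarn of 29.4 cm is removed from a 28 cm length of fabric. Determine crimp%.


Formula: Crimp% = ((L_yarn - L_fabric) / L_fabric) * 100
Step 1: Extension = 29.4 - 28 = 1.4 cm
Step 2: Crimp% = (1.4 / 28) * 100
Step 3: Crimp% = 0.05 * 100 = 5.0%

5.0%


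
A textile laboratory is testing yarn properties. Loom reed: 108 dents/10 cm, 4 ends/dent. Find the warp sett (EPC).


Formula: EPC = (dents per 10 cm * ends per dent) / 10
Step 1: Total ends per 10 cm = 108 * 4 = 432
Step 2: EPC = 432 / 10 = 43.2 ends/cm

43.2 ends/cm


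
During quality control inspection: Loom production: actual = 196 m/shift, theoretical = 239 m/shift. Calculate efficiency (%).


Formula: Efficiency% = (Actual output / Theoretical output) * 100
Efficiency% = (196 / 239) * 100
Efficiency% = 0.820084 * 100 = 82.0084% ≈ 82.0%

82.0%


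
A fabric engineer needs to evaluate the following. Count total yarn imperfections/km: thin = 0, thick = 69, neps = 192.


Formula: Total = thin places + thick places + neps
Total = 0 + 69 + 192
Total = 261 imperfections/km

261 imperfections/km


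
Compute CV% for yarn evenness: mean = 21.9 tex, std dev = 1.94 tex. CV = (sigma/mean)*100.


Formula: CV% = (standard deviation / mean) * 100
Step 1: Ratio = 1.94 / 21.9 = 0.088584
Step 2: CV% = 0.088584 * 100 = 8.8584% ≈ 8.9%

8.9%


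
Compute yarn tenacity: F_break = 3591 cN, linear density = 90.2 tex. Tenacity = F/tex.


Formula: Tenacity = Breaking force / Linear density
Tenacity = 3591 cN / 90.2 tex
Tenacity = 39.81 cN/tex

39.81 cN/tex


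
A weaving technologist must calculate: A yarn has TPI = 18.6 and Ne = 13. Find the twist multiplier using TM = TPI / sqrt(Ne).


Formula: TM = TPI / sqrt(Ne)
Step 1: sqrt(Ne) = sqrt(13) = 3.6056
Step 2: TM = 18.6 / 3.6056 = 5.16

5.16 TM


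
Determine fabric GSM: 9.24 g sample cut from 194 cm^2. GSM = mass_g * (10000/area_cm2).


Formula: GSM = mass_g / area_m2
Step 1: Convert area: 194 cm^2 = 194 / 10000 = 0.0194 m^2
Step 2: GSM = 9.24 g / 0.0194 m^2 = 476.3 g/m^2

476.3 g/m^2


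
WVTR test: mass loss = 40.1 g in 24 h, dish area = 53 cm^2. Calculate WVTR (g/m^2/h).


Formula: WVTR = mass_loss / (area * time)
Step 1: Convert area: 53 cm^2 = 0.0053 m^2
Step 2: WVTR = 40.1 g / (0.0053 m^2 * 24 h)
Step 3: WVTR = 40.1 / 0.1272 = 315.3 g/m^2/h

315.3 g/m^2/h


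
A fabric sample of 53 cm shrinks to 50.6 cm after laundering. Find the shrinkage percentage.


Formula: Shrinkage% = ((L_before - L_after) / L_before) * 100
Step 1: Shrinkage = 53 - 50.6 = 2.4 cm
Step 2: Shrinkage% = (2.4 / 53) * 100
Step 3: Shrinkage% = 0.045283 * 100 = 4.5283% ≈ 4.5%

4.5%


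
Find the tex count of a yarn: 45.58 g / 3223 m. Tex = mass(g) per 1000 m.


Formula: Tex = (mass_g / length_m) * 1000
Substituting: Tex = (45.58 / 3223) * 1000
Intermediate: 45.58 / 3223 = 0.0141421 g/m
Tex = 0.0141421 * 1000 = 14.14 tex

14.14 tex


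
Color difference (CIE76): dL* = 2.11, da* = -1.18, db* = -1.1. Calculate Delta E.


Formula: Delta E = sqrt(dL*^2 + da*^2 + db*^2)
Step 1: dL*^2 = 2.11^2 = 4.4521
Step 2: da*^2 = (-1.18)^2 = 1.3924
Step 3: db*^2 = (-1.1)^2 = 1.21
Step 4: Sum = 4.4521 + 1.3924 + 1.21 = 7.0545
Step 5: Delta E = sqrt(7.0545) = 2.66

2.66 Delta E


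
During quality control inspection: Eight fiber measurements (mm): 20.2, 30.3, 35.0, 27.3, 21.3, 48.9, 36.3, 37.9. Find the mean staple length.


Formula: Mean = sum of lengths / count
Sum = 20.2 + 30.3 + 35.0 + 27.3 + 21.3 + 48.9 + 36.3 + 37.9
Sum = 257.2 mm
Mean = 257.2 / 8 = 32.15 mm

32.15 mm


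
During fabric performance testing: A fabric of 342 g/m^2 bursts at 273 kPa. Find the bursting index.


Formula: Bursting Index = Bursting Strength / Fabric GSM
BI = 273 kPa / 342 g/m^2
BI = 0.798 kPa/(g/m^2)

0.798 kPa/(g/m^2)


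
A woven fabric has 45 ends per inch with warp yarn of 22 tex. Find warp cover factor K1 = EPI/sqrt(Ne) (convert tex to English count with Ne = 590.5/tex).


Formula: K1 = EPI / sqrt(Ne), with Ne = 590.5 / tex_warp
Step 1: Ne = 590.5 / 22 = 26.841
Step 2: sqrt(Ne) = sqrt(26.841) = 5.1808
Step 3: K1 = 45 / 5.1808 = 8.7

8.7


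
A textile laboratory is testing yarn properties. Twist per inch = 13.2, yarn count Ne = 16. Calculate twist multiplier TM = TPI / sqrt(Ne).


Formula: TM = TPI / sqrt(Ne)
Step 1: sqrt(Ne) = sqrt(16) = 4
Step 2: TM = 13.2 / 4 = 3.30

3.30 TM


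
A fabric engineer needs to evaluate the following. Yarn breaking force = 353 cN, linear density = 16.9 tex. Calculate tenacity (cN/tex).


Formula: Tenacity = Breaking force / Linear density
Tenacity = 353 cN / 16.9 tex
Tenacity = 20.89 cN/tex

20.89 cN/tex


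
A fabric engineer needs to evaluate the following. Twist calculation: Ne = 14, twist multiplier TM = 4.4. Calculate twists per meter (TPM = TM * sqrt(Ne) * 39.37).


Formula: TPM = TM * sqrt(Ne) * 39.37
Step 1: sqrt(Ne) = sqrt(14) = 3.7417
Step 2: TM * sqrt(Ne) = 4.4 * 3.7417 = 16.4635
Step 3: TPM = 16.4635 * 39.37 = 648 twists/m

648 twists/m


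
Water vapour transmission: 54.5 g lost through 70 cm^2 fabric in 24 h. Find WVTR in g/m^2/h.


Formula: WVTR = mass_loss / (area * time)
Step 1: Convert area: 70 cm^2 = 0.007 m^2
Step 2: WVTR = 54.5 g / (0.007 m^2 * 24 h)
Step 3: WVTR = 54.5 / 0.168 = 324.4 g/m^2/h

324.4 g/m^2/h


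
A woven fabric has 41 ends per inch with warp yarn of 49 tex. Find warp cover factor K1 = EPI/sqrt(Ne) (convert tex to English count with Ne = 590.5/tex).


Formula: K1 = EPI / sqrt(Ne), with Ne = 590.5 / tex_warp
Step 1: Ne = 590.5 / 49 = 12.051
Step 2: sqrt(Ne) = sqrt(12.051) = 3.4715
Step 3: K1 = 41 / 3.4715 = 11.8

11.8


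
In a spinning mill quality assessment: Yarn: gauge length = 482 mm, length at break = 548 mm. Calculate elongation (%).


Formula: Elongation (%) = ((L_break - L0) / L0) * 100
Step 1: Extension = 548 - 482 = 66 mm
Step 2: Elongation = (66 / 482) * 100
Step 3: Elongation = 0.136929 * 100 = 13.6929% ≈ 13.7%

13.7%


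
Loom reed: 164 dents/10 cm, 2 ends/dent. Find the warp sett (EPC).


Formula: EPC = (dents per 10 cm * ends per dent) / 10
Step 1: Total ends per 10 cm = 164 * 2 = 328
Step 2: EPC = 328 / 10 = 32.8 ends/cm

32.8 ends/cm


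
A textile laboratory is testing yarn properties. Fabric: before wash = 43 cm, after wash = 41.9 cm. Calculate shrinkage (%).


Formula: Shrinkage% = ((L_before - L_after) / L_before) * 100
Step 1: Shrinkage = 43 - 41.9 = 1.1 cm
Step 2: Shrinkage% = (1.1 / 43) * 100
Step 3: Shrinkage% = 0.025581 * 100 = 2.5581% ≈ 2.6%

2.6%


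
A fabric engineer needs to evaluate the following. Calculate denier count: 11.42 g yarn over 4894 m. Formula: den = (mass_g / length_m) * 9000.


Formula: den = (mass_g / length_m) * 9000
Substituting: den = (11.42 / 4894) * 9000
Intermediate: 11.42 / 4894 = 0.00233347 g/m
den = 0.00233347 * 9000 = 21.0 denier

21.0 denier


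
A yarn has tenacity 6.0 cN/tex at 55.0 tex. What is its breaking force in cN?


Formula: Breaking force = Tenacity * Linear density
F = 6.0 cN/tex * 55.0 tex
F = 330.00 cN

330.00 cN


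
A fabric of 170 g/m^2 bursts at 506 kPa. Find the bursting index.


Formula: Bursting Index = Bursting Strength / Fabric GSM
BI = 506 kPa / 170 g/m^2
BI = 2.976 kPa/(g/m^2)

2.976 kPa/(g/m^2)


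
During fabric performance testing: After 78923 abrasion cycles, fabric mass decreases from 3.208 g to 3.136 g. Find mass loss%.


Formula: Mass loss% = ((m_before - m_after) / m_before) * 100
Step 1: Mass loss = 3.208 - 3.136 = 0.072 g
Step 2: Ratio = 0.072 / 3.208 = 0.0224439
Step 3: Mass loss% = 0.0224439 * 100 = 2.24439% ≈ 2.24%

2.24%


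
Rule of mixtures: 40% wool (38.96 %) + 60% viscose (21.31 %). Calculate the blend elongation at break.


Formula: Blend property = (fraction_A * property_A) + (fraction_B * property_B)
Step 1: Contribution A = 40/100 * 38.96 % = 15.584 %
Step 2: Contribution B = 60/100 * 21.31 % = 12.786 %
Step 3: Blend elongation at break = 15.584 + 12.786 = 28.37 %

28.37 %


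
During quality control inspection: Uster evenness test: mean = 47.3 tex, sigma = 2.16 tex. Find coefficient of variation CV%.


Formula: CV% = (standard deviation / mean) * 100
Step 1: Ratio = 2.16 / 47.3 = 0.045666
Step 2: CV% = 0.045666 * 100 = 4.5666% ≈ 4.6%

4.6%


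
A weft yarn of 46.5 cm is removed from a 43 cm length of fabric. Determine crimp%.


Formula: Crimp% = ((L_yarn - L_fabric) / L_fabric) * 100
Step 1: Extension = 46.5 - 43 = 3.5 cm
Step 2: Crimp% = (3.5 / 43) * 100
Step 3: Crimp% = 0.081395 * 100 = 8.1395% ≈ 8.1%

8.1%


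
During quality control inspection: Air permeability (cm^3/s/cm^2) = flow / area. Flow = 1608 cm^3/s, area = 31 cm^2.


Formula: Air Permeability = Airflow / Test Area
AP = 1608 cm^3/s / 31 cm^2
AP = 51.9 cm^3/s/cm^2

51.9 cm^3/s/cm^2


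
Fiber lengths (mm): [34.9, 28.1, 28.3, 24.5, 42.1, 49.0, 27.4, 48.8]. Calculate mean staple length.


Formula: Mean = sum of lengths / count
Sum = 34.9 + 28.1 + 28.3 + 24.5 + 42.1 + 49.0 + 27.4 + 48.8
Sum = 283.1 mm
Mean = 283.1 / 8 = 35.39 mm

35.39 mm


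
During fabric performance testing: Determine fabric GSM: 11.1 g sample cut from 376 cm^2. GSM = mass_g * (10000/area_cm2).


Formula: GSM = mass_g / area_m2
Step 1: Convert area: 376 cm^2 = 376 / 10000 = 0.0376 m^2
Step 2: GSM = 11.1 g / 0.0376 m^2 = 295.2 g/m^2

295.2 g/m^2


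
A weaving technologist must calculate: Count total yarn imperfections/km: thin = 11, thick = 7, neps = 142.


Formula: Total = thin places + thick places + neps
Total = 11 + 7 + 142
Total = 160 imperfections/km

160 imperfections/km


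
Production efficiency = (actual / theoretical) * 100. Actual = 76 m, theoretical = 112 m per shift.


Formula: Efficiency% = (Actual output / Theoretical output) * 100
Efficiency% = (76 / 112) * 100
Efficiency% = 0.678571 * 100 = 67.8571% ≈ 67.9%

67.9%


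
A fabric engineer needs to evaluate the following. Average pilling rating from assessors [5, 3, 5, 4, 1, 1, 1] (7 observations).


Formula: Mean = sum / count
Sum = 5 + 3 + 5 + 4 + 1 + 1 + 1 = 20
Mean = 20 / 7 = 2.9

2.9


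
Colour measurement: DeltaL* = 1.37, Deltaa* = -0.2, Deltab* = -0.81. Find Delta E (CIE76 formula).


Formula: Delta E = sqrt(dL*^2 + da*^2 + db*^2)
Step 1: dL*^2 = 1.37^2 = 1.8769
Step 2: da*^2 = (-0.2)^2 = 0.04
Step 3: db*^2 = (-0.81)^2 = 0.6561
Step 4: Sum = 1.8769 + 0.04 + 0.6561 = 2.573
Step 5: Delta E = sqrt(2.573) = 1.6

1.6 Delta E


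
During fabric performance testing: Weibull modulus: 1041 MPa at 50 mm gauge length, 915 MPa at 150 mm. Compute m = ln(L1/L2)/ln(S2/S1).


Formula: m = ln(L1/L2) / ln(S2/S1)
Step 1: ln(L1/L2) = ln(50/150) = -1.09861
Step 2: S2/S1 = 915/1041 = 0.87896
Step 3: ln(S2/S1) = ln(0.87896) = -0.12902
Step 4: m = -1.09861 / -0.12902 = 8.52

8.52 (Weibull m)


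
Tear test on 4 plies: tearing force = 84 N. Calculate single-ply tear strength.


Formula: Per-ply strength = Total force / Number of plies
Per-ply = 84 N / 4
Per-ply = 21 N

21 N


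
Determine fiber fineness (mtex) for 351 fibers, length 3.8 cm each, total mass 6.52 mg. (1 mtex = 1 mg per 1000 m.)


Formula: fineness (mtex) = mass (mg) / total length (km) = (mass_mg / total_length_m) * 1000
Step 1: Convert fiber length: 3.8 cm = 0.038 m
Step 2: Total fiber length = 351 * 0.038 = 13.338 m
Step 3: Linear density = 6.52 mg / 13.338 m = 0.4888 mg/m
Step 4: fineness = 0.4888 * 1000 = 488.8 mtex

488.8 mtex


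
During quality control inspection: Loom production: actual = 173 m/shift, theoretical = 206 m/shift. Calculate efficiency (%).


Formula: Efficiency% = (Actual output / Theoretical output) * 100
Efficiency% = (173 / 206) * 100
Efficiency% = 0.839806 * 100 = 83.9806% ≈ 84.0%

84.0%


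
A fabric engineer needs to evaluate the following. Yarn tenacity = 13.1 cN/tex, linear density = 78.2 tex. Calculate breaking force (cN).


Formula: Breaking force = Tenacity * Linear density
F = 13.1 cN/tex * 78.2 tex
F = 1024.42 cN

1024.42 cN


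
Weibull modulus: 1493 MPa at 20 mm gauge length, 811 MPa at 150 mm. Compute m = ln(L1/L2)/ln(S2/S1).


Formula: m = ln(L1/L2) / ln(S2/S1)
Step 1: ln(L1/L2) = ln(20/150) = -2.01490
Step 2: S2/S1 = 811/1493 = 0.5432
Step 3: ln(S2/S1) = ln(0.5432) = -0.61028
Step 4: m = -2.01490 / -0.61028 = 3.30

3.30 (Weibull m)


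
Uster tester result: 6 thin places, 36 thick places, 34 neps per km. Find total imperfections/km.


Formula: Total = thin places + thick places + neps
Total = 6 + 36 + 34
Total = 76 imperfections/km

76 imperfections/km


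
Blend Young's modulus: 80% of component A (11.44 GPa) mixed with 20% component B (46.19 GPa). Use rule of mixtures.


Formula: Blend property = (fraction_A * property_A) + (fraction_B * property_B)
Step 1: Contribution A = 80/100 * 11.44 GPa = 9.152 GPa
Step 2: Contribution B = 20/100 * 46.19 GPa = 9.238 GPa
Step 3: Blend Young's modulus = 9.152 + 9.238 = 18.39 GPa

18.39 GPa


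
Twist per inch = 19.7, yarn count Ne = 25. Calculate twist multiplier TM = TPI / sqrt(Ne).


Formula: TM = TPI / sqrt(Ne)
Step 1: sqrt(Ne) = sqrt(25) = 5
Step 2: TM = 19.7 / 5 = 3.94

3.94 TM


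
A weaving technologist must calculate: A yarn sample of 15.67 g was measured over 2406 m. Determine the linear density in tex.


Formula: Tex = (mass_g / length_m) * 1000
Substituting: Tex = (15.67 / 2406) * 1000
Intermediate: 15.67 / 2406 = 0.00651288 g/m
Tex = 0.00651288 * 1000 = 6.51 tex

6.51 tex


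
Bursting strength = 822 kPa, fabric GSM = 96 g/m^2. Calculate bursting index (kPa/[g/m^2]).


Formula: Bursting Index = Bursting Strength / Fabric GSM
BI = 822 kPa / 96 g/m^2
BI = 8.563 kPa/(g/m^2)

8.563 kPa/(g/m^2)


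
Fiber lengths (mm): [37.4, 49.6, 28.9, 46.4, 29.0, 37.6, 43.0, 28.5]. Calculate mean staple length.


Formula: Mean = sum of lengths / count
Sum = 37.4 + 49.6 + 28.9 + 46.4 + 29.0 + 37.6 + 43.0 + 28.5
Sum = 300.4 mm
Mean = 300.4 / 8 = 37.55 mm

37.55 mm


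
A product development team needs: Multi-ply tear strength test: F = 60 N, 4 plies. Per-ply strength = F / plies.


Formula: Per-ply strength = Total force / Number of plies
Per-ply = 60 N / 4
Per-ply = 15 N

15 N


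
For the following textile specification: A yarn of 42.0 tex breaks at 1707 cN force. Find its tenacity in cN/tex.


Formula: Tenacity = Breaking force / Linear density
Tenacity = 1707 cN / 42.0 tex
Tenacity = 40.64 cN/tex

40.64 cN/tex


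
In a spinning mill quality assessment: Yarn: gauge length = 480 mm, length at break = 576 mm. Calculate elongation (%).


Formula: Elongation (%) = ((L_break - L0) / L0) * 100
Step 1: Extension = 576 - 480 = 96 mm
Step 2: Elongation = (96 / 480) * 100
Step 3: Elongation = 0.2 * 100 = 20.0%

20.0%


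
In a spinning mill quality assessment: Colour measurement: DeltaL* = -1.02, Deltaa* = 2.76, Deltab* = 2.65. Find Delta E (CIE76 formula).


Formula: Delta E = sqrt(dL*^2 + da*^2 + db*^2)
Step 1: dL*^2 = (-1.02)^2 = 1.0404
Step 2: da*^2 = 2.76^2 = 7.6176
Step 3: db*^2 = 2.65^2 = 7.0225
Step 4: Sum = 1.0404 + 7.6176 + 7.0225 = 15.6805
Step 5: Delta E = sqrt(15.6805) = 3.96

3.96 Delta E


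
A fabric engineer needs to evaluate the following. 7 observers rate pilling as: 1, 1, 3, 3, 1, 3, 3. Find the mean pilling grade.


Formula: Mean = sum / count
Sum = 1 + 1 + 3 + 3 + 1 + 3 + 3 = 15
Mean = 15 / 7 = 2.1

2.1


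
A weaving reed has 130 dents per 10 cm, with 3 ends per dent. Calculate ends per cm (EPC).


Formula: EPC = (dents per 10 cm * ends per dent) / 10
Step 1: Total ends per 10 cm = 130 * 3 = 390
Step 2: EPC = 390 / 10 = 39.0 ends/cm

39.0 ends/cm


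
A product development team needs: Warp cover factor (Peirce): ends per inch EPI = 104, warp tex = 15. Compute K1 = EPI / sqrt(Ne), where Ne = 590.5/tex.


Formula: K1 = EPI / sqrt(Ne), with Ne = 590.5 / tex_warp
Step 1: Ne = 590.5 / 15 = 39.367
Step 2: sqrt(Ne) = sqrt(39.367) = 6.2743
Step 3: K1 = 104 / 6.2743 = 16.6

16.6


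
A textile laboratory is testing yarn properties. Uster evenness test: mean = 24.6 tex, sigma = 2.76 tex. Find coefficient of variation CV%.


Formula: CV% = (standard deviation / mean) * 100
Step 1: Ratio = 2.76 / 24.6 = 0.112195
Step 2: CV% = 0.112195 * 100 = 11.2195% ≈ 11.2%

11.2%


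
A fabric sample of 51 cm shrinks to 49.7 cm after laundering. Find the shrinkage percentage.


Formula: Shrinkage% = ((L_before - L_after) / L_before) * 100
Step 1: Shrinkage = 51 - 49.7 = 1.3 cm
Step 2: Shrinkage% = (1.3 / 51) * 100
Step 3: Shrinkage% = 0.02549 * 100 = 2.549% ≈ 2.5%

2.5%


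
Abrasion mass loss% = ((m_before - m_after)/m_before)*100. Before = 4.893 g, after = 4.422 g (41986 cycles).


Formula: Mass loss% = ((m_before - m_after) / m_before) * 100
Step 1: Mass loss = 4.893 - 4.422 = 0.471 g
Step 2: Ratio = 0.471 / 4.893 = 0.09626
Step 3: Mass loss% = 0.09626 * 100 = 9.626% ≈ 9.63%

9.63%


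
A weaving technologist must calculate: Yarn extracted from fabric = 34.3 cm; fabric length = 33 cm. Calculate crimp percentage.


Formula: Crimp% = ((L_yarn - L_fabric) / L_fabric) * 100
Step 1: Extension = 34.3 - 33 = 1.3 cm
Step 2: Crimp% = (1.3 / 33) * 100
Step 3: Crimp% = 0.039394 * 100 = 3.9394% ≈ 3.9%

3.9%


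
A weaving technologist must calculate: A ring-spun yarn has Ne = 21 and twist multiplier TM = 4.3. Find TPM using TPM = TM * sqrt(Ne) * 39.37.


Formula: TPM = TM * sqrt(Ne) * 39.37
Step 1: sqrt(Ne) = sqrt(21) = 4.5826
Step 2: TM * sqrt(Ne) = 4.3 * 4.5826 = 19.7052
Step 3: TPM = 19.7052 * 39.37 = 776 twists/m

776 twists/m


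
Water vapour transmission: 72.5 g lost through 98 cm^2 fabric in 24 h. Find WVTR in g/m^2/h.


Formula: WVTR = mass_loss / (area * time)
Step 1: Convert area: 98 cm^2 = 0.0098 m^2
Step 2: WVTR = 72.5 g / (0.0098 m^2 * 24 h)
Step 3: WVTR = 72.5 / 0.2352 = 308.2 g/m^2/h

308.2 g/m^2/h


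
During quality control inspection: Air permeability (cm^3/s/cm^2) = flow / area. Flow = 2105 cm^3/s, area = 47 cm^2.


Formula: Air Permeability = Airflow / Test Area
AP = 2105 cm^3/s / 47 cm^2
AP = 44.8 cm^3/s/cm^2

44.8 cm^3/s/cm^2


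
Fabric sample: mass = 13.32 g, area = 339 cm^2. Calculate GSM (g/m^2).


Formula: GSM = mass_g / area_m2
Step 1: Convert area: 339 cm^2 = 339 / 10000 = 0.0339 m^2
Step 2: GSM = 13.32 g / 0.0339 m^2 = 392.9 g/m^2

392.9 g/m^2


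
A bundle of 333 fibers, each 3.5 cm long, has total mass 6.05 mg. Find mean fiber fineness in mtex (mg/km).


Formula: fineness (mtex) = mass (mg) / total length (km) = (mass_mg / total_length_m) * 1000
Step 1: Convert fiber length: 3.5 cm = 0.035 m
Step 2: Total fiber length = 333 * 0.035 = 11.655 m
Step 3: Linear density = 6.05 mg / 11.655 m = 0.5191 mg/m
Step 4: fineness = 0.5191 * 1000 = 519.1 mtex

519.1 mtex


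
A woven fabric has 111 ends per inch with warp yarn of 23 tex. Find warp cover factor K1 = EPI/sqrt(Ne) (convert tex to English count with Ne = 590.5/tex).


Formula: K1 = EPI / sqrt(Ne), with Ne = 590.5 / tex_warp
Step 1: Ne = 590.5 / 23 = 25.674
Step 2: sqrt(Ne) = sqrt(25.674) = 5.067
Step 3: K1 = 111 / 5.067 = 21.9

21.9


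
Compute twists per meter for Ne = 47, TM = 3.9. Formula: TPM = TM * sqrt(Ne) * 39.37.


Formula: TPM = TM * sqrt(Ne) * 39.37
Step 1: sqrt(Ne) = sqrt(47) = 6.8557
Step 2: TM * sqrt(Ne) = 3.9 * 6.8557 = 26.7372
Step 3: TPM = 26.7372 * 39.37 = 1053 twists/m

1053 twists/m


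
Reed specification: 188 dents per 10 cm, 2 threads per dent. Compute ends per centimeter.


Formula: EPC = (dents per 10 cm * ends per dent) / 10
Step 1: Total ends per 10 cm = 188 * 2 = 376
Step 2: EPC = 376 / 10 = 37.6 ends/cm

37.6 ends/cm


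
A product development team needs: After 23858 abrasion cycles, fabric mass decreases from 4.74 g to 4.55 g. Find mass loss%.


Formula: Mass loss% = ((m_before - m_after) / m_before) * 100
Step 1: Mass loss = 4.74 - 4.55 = 0.19 g
Step 2: Ratio = 0.19 / 4.74 = 0.0400844
Step 3: Mass loss% = 0.0400844 * 100 = 4.00844% ≈ 4.01%

4.01%


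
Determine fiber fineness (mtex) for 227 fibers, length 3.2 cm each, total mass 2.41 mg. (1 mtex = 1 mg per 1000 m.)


Formula: fineness (mtex) = mass (mg) / total length (km) = (mass_mg / total_length_m) * 1000
Step 1: Convert fiber length: 3.2 cm = 0.032 m
Step 2: Total fiber length = 227 * 0.032 = 7.264 m
Step 3: Linear density = 2.41 mg / 7.264 m = 0.3318 mg/m
Step 4: fineness = 0.3318 * 1000 = 331.8 mtex

331.8 mtex


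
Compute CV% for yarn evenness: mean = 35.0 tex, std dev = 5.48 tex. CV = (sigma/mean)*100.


Formula: CV% = (standard deviation / mean) * 100
Step 1: Ratio = 5.48 / 35.0 = 0.156571
Step 2: CV% = 0.156571 * 100 = 15.6571% ≈ 15.7%

15.7%


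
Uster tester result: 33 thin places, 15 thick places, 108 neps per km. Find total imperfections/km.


Formula: Total = thin places + thick places + neps
Total = 33 + 15 + 108
Total = 156 imperfections/km

156 imperfections/km


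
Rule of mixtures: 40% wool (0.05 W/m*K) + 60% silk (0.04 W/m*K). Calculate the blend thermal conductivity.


Formula: Blend property = (fraction_A * property_A) + (fraction_B * property_B)
Step 1: Contribution A = 40/100 * 0.05 W/m*K = 0.02 W/m*K
Step 2: Contribution B = 60/100 * 0.04 W/m*K = 0.024 W/m*K
Step 3: Blend thermal conductivity = 0.02 + 0.024 = 0.044 W/m*K

0.044 W/m*K


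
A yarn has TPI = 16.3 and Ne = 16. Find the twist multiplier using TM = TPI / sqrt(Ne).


Formula: TM = TPI / sqrt(Ne)
Step 1: sqrt(Ne) = sqrt(16) = 4
Step 2: TM = 16.3 / 4 = 4.08

4.08 TM


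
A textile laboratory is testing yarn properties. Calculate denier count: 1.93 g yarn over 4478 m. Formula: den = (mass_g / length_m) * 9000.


Formula: den = (mass_g / length_m) * 9000
Substituting: den = (1.93 / 4478) * 9000
Intermediate: 1.93 / 4478 = 0.000431 g/m
den = 0.000431 * 9000 = 3.9 denier

3.9 denier


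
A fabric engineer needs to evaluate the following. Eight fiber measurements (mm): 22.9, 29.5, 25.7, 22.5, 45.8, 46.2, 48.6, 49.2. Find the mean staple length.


Formula: Mean = sum of lengths / count
Sum = 22.9 + 29.5 + 25.7 + 22.5 + 45.8 + 46.2 + 48.6 + 49.2
Sum = 290.4 mm
Mean = 290.4 / 8 = 36.30 mm

36.30 mm


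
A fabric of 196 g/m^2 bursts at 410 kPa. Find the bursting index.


Formula: Bursting Index = Bursting Strength / Fabric GSM
BI = 410 kPa / 196 g/m^2
BI = 2.092 kPa/(g/m^2)

2.092 kPa/(g/m^2)


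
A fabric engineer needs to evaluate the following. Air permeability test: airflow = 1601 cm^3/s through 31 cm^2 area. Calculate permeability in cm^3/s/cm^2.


Formula: Air Permeability = Airflow / Test Area
AP = 1601 cm^3/s / 31 cm^2
AP = 51.6 cm^3/s/cm^2

51.6 cm^3/s/cm^2


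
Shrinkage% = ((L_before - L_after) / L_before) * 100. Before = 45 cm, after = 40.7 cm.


Formula: Shrinkage% = ((L_before - L_after) / L_before) * 100
Step 1: Shrinkage = 45 - 40.7 = 4.3 cm
Step 2: Shrinkage% = (4.3 / 45) * 100
Step 3: Shrinkage% = 0.095556 * 100 = 9.5556% ≈ 9.6%

9.6%


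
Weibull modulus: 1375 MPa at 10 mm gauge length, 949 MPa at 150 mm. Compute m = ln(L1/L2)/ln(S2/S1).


Formula: m = ln(L1/L2) / ln(S2/S1)
Step 1: ln(L1/L2) = ln(10/150) = -2.70805
Step 2: S2/S1 = 949/1375 = 0.69018
Step 3: ln(S2/S1) = ln(0.69018) = -0.37080
Step 4: m = -2.70805 / -0.37080 = 7.30

7.30 (Weibull m)


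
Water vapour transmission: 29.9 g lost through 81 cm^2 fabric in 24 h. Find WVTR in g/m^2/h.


Formula: WVTR = mass_loss / (area * time)
Step 1: Convert area: 81 cm^2 = 0.0081 m^2
Step 2: WVTR = 29.9 g / (0.0081 m^2 * 24 h)
Step 3: WVTR = 29.9 / 0.1944 = 153.8 g/m^2/h

153.8 g/m^2/h


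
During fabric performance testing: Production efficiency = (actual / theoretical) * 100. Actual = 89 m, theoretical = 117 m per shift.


Formula: Efficiency% = (Actual output / Theoretical output) * 100
Efficiency% = (89 / 117) * 100
Efficiency% = 0.760684 * 100 = 76.0684% ≈ 76.1%

76.1%


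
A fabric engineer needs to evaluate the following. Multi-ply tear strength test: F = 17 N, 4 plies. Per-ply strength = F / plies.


Formula: Per-ply strength = Total force / Number of plies
Per-ply = 17 N / 4
Per-ply = 4.25 N

4.25 N


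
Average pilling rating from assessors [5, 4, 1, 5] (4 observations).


Formula: Mean = sum / count
Sum = 5 + 4 + 1 + 5 = 15
Mean = 15 / 4 = 3.8

3.8


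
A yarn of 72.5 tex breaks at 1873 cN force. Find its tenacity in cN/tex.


Formula: Tenacity = Breaking force / Linear density
Tenacity = 1873 cN / 72.5 tex
Tenacity = 25.83 cN/tex

25.83 cN/tex


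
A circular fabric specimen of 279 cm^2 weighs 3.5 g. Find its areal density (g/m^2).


Formula: GSM = mass_g / area_m2
Step 1: Convert area: 279 cm^2 = 279 / 10000 = 0.0279 m^2
Step 2: GSM = 3.5 g / 0.0279 m^2 = 125.4 g/m^2

125.4 g/m^2


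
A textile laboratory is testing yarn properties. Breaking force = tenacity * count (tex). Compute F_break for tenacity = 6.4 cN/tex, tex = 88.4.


Formula: Breaking force = Tenacity * Linear density
F = 6.4 cN/tex * 88.4 tex
F = 565.76 cN

565.76 cN


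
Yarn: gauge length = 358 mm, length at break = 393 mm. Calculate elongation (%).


Formula: Elongation (%) = ((L_break - L0) / L0) * 100
Step 1: Extension = 393 - 358 = 35 mm
Step 2: Elongation = (35 / 358) * 100
Step 3: Elongation = 0.097765 * 100 = 9.7765% ≈ 9.8%

9.8%


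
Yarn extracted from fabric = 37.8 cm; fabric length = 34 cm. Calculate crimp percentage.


Formula: Crimp% = ((L_yarn - L_fabric) / L_fabric) * 100
Step 1: Extension = 37.8 - 34 = 3.8 cm
Step 2: Crimp% = (3.8 / 34) * 100
Step 3: Crimp% = 0.111765 * 100 = 11.1765% ≈ 11.2%

11.2%


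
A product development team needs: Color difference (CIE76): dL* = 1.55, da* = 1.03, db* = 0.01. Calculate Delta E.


Formula: Delta E = sqrt(dL*^2 + da*^2 + db*^2)
Step 1: dL*^2 = 1.55^2 = 2.4025
Step 2: da*^2 = 1.03^2 = 1.0609
Step 3: db*^2 = 0.01^2 = 0.0001
Step 4: Sum = 2.4025 + 1.0609 + 0.0001 = 3.4635
Step 5: Delta E = sqrt(3.4635) = 1.86

1.86 Delta E


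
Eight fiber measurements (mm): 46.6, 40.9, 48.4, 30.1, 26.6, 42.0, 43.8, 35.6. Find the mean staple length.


Formula: Mean = sum of lengths / count
Sum = 46.6 + 40.9 + 48.4 + 30.1 + 26.6 + 42.0 + 43.8 + 35.6
Sum = 314.0 mm
Mean = 314.0 / 8 = 39.25 mm

39.25 mm


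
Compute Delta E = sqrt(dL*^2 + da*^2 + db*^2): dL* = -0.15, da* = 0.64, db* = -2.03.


Formula: Delta E = sqrt(dL*^2 + da*^2 + db*^2)
Step 1: dL*^2 = (-0.15)^2 = 0.0225
Step 2: da*^2 = 0.64^2 = 0.4096
Step 3: db*^2 = (-2.03)^2 = 4.1209
Step 4: Sum = 0.0225 + 0.4096 + 4.1209 = 4.553
Step 5: Delta E = sqrt(4.553) = 2.13

2.13 Delta E


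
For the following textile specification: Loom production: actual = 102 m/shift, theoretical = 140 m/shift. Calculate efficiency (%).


Formula: Efficiency% = (Actual output / Theoretical output) * 100
Efficiency% = (102 / 140) * 100
Efficiency% = 0.728571 * 100 = 72.8571% ≈ 72.9%

72.9%


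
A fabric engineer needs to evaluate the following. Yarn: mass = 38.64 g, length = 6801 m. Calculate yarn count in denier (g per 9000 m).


Formula: den = (mass_g / length_m) * 9000
Substituting: den = (38.64 / 6801) * 9000
Intermediate: 38.64 / 6801 = 0.00568152 g/m
den = 0.00568152 * 9000 = 51.1 denier

51.1 denier


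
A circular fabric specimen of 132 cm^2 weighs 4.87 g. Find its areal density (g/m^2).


Formula: GSM = mass_g / area_m2
Step 1: Convert area: 132 cm^2 = 132 / 10000 = 0.0132 m^2
Step 2: GSM = 4.87 g / 0.0132 m^2 = 368.9 g/m^2

368.9 g/m^2


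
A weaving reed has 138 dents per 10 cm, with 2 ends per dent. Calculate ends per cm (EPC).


Formula: EPC = (dents per 10 cm * ends per dent) / 10
Step 1: Total ends per 10 cm = 138 * 2 = 276
Step 2: EPC = 276 / 10 = 27.6 ends/cm

27.6 ends/cm


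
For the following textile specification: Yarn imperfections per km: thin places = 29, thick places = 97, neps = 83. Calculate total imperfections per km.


Formula: Total = thin places + thick places + neps
Total = 29 + 97 + 83
Total = 209 imperfections/km

209 imperfections/km


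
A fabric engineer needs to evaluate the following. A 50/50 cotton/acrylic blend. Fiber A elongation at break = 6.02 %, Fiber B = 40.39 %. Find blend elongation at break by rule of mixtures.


Formula: Blend property = (fraction_A * property_A) + (fraction_B * property_B)
Step 1: Contribution A = 50/100 * 6.02 % = 3.01 %
Step 2: Contribution B = 50/100 * 40.39 % = 20.195 %
Step 3: Blend elongation at break = 3.01 + 20.195 = 23.205 %

23.205 %


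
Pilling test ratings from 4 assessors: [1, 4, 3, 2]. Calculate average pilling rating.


Formula: Mean = sum / count
Sum = 1 + 4 + 3 + 2 = 10
Mean = 10 / 4 = 2.5

2.5


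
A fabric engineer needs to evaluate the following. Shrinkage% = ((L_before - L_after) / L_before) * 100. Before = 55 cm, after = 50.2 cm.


Formula: Shrinkage% = ((L_before - L_after) / L_before) * 100
Step 1: Shrinkage = 55 - 50.2 = 4.8 cm
Step 2: Shrinkage% = (4.8 / 55) * 100
Step 3: Shrinkage% = 0.087273 * 100 = 8.7273% ≈ 8.7%

8.7%


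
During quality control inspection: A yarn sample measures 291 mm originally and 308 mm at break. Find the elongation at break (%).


Formula: Elongation (%) = ((L_break - L0) / L0) * 100
Step 1: Extension = 308 - 291 = 17 mm
Step 2: Elongation = (17 / 291) * 100
Step 3: Elongation = 0.058419 * 100 = 5.8419% ≈ 5.8%

5.8%


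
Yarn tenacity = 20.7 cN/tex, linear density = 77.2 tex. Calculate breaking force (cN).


Formula: Breaking force = Tenacity * Linear density
F = 20.7 cN/tex * 77.2 tex
F = 1598.04 cN

1598.04 cN


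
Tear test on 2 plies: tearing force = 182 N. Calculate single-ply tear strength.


Formula: Per-ply strength = Total force / Number of plies
Per-ply = 182 N / 2
Per-ply = 91 N

91 N


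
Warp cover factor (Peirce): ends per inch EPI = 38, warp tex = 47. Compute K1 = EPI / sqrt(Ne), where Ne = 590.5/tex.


Formula: K1 = EPI / sqrt(Ne), with Ne = 590.5 / tex_warp
Step 1: Ne = 590.5 / 47 = 12.564
Step 2: sqrt(Ne) = sqrt(12.564) = 3.5446
Step 3: K1 = 38 / 3.5446 = 10.7

10.7


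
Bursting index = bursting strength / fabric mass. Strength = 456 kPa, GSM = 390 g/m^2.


Formula: Bursting Index = Bursting Strength / Fabric GSM
BI = 456 kPa / 390 g/m^2
BI = 1.169 kPa/(g/m^2)

1.169 kPa/(g/m^2)


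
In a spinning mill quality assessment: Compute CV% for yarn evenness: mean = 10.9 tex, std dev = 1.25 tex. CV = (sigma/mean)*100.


Formula: CV% = (standard deviation / mean) * 100
Step 1: Ratio = 1.25 / 10.9 = 0.114679
Step 2: CV% = 0.114679 * 100 = 11.4679% ≈ 11.5%

11.5%


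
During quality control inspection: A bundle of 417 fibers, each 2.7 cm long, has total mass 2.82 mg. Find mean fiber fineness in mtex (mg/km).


Formula: fineness (mtex) = mass (mg) / total length (km) = (mass_mg / total_length_m) * 1000
Step 1: Convert fiber length: 2.7 cm = 0.027 m
Step 2: Total fiber length = 417 * 0.027 = 11.259 m
Step 3: Linear density = 2.82 mg / 11.259 m = 0.2505 mg/m
Step 4: fineness = 0.2505 * 1000 = 250.5 mtex

250.5 mtex


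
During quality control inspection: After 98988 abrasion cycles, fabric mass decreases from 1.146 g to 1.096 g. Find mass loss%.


Formula: Mass loss% = ((m_before - m_after) / m_before) * 100
Step 1: Mass loss = 1.146 - 1.096 = 0.05 g
Step 2: Ratio = 0.05 / 1.146 = 0.04363
Step 3: Mass loss% = 0.04363 * 100 = 4.363% ≈ 4.36%

4.36%


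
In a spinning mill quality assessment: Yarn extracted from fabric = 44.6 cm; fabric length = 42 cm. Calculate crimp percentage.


Formula: Crimp% = ((L_yarn - L_fabric) / L_fabric) * 100
Step 1: Extension = 44.6 - 42 = 2.6 cm
Step 2: Crimp% = (2.6 / 42) * 100
Step 3: Crimp% = 0.061905 * 100 = 6.1905% ≈ 6.2%

6.2%


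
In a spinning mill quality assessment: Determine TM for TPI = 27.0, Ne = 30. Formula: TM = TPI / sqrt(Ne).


Formula: TM = TPI / sqrt(Ne)
Step 1: sqrt(Ne) = sqrt(30) = 5.4772
Step 2: TM = 27.0 / 5.4772 = 4.93

4.93 TM


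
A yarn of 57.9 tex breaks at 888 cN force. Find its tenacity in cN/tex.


Formula: Tenacity = Breaking force / Linear density
Tenacity = 888 cN / 57.9 tex
Tenacity = 15.34 cN/tex

15.34 cN/tex


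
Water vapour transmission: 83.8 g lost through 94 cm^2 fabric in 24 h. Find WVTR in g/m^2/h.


Formula: WVTR = mass_loss / (area * time)
Step 1: Convert area: 94 cm^2 = 0.0094 m^2
Step 2: WVTR = 83.8 g / (0.0094 m^2 * 24 h)
Step 3: WVTR = 83.8 / 0.2256 = 371.5 g/m^2/h

371.5 g/m^2/h


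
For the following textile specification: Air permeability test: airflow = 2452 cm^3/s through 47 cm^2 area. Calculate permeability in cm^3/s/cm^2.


Formula: Air Permeability = Airflow / Test Area
AP = 2452 cm^3/s / 47 cm^2
AP = 52.2 cm^3/s/cm^2

52.2 cm^3/s/cm^2


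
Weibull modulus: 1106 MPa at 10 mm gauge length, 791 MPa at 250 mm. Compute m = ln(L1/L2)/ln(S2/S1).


Formula: m = ln(L1/L2) / ln(S2/S1)
Step 1: ln(L1/L2) = ln(10/250) = -3.21888
Step 2: S2/S1 = 791/1106 = 0.71519
Step 3: ln(S2/S1) = ln(0.71519) = -0.33521
Step 4: m = -3.21888 / -0.33521 = 9.60

9.60 (Weibull m)


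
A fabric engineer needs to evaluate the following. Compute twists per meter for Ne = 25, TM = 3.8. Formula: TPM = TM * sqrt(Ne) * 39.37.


Formula: TPM = TM * sqrt(Ne) * 39.37
Step 1: sqrt(Ne) = sqrt(25) = 5
Step 2: TM * sqrt(Ne) = 3.8 * 5 = 19
Step 3: TPM = 19 * 39.37 = 748 twists/m

748 twists/m


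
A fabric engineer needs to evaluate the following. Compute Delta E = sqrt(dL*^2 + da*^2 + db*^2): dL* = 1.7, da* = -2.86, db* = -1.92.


Formula: Delta E = sqrt(dL*^2 + da*^2 + db*^2)
Step 1: dL*^2 = 1.7^2 = 2.89
Step 2: da*^2 = (-2.86)^2 = 8.1796
Step 3: db*^2 = (-1.92)^2 = 3.6864
Step 4: Sum = 2.89 + 8.1796 + 3.6864 = 14.756
Step 5: Delta E = sqrt(14.756) = 3.84

3.84 Delta E


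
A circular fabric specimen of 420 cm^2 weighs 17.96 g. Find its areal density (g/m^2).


Formula: GSM = mass_g / area_m2
Step 1: Convert area: 420 cm^2 = 420 / 10000 = 0.042 m^2
Step 2: GSM = 17.96 g / 0.042 m^2 = 427.6 g/m^2

427.6 g/m^2


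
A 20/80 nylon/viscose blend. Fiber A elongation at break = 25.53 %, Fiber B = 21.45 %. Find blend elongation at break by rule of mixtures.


Formula: Blend property = (fraction_A * property_A) + (fraction_B * property_B)
Step 1: Contribution A = 20/100 * 25.53 % = 5.106 %
Step 2: Contribution B = 80/100 * 21.45 % = 17.16 %
Step 3: Blend elongation at break = 5.106 + 17.16 = 22.266 %

22.266 %


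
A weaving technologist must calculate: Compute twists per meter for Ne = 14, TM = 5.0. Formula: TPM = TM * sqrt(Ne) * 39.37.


Formula: TPM = TM * sqrt(Ne) * 39.37
Step 1: sqrt(Ne) = sqrt(14) = 3.7417
Step 2: TM * sqrt(Ne) = 5.0 * 3.7417 = 18.7085
Step 3: TPM = 18.7085 * 39.37 = 737 twists/m

737 twists/m


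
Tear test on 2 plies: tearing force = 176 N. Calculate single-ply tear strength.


Formula: Per-ply strength = Total force / Number of plies
Per-ply = 176 N / 2
Per-ply = 88 N

88 N


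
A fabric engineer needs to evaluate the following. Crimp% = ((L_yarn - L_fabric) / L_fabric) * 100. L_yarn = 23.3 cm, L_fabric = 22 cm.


Formula: Crimp% = ((L_yarn - L_fabric) / L_fabric) * 100
Step 1: Extension = 23.3 - 22 = 1.3 cm
Step 2: Crimp% = (1.3 / 22) * 100
Step 3: Crimp% = 0.059091 * 100 = 5.9091% ≈ 5.9%

5.9%


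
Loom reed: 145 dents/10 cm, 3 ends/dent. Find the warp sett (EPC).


Formula: EPC = (dents per 10 cm * ends per dent) / 10
Step 1: Total ends per 10 cm = 145 * 3 = 435
Step 2: EPC = 435 / 10 = 43.5 ends/cm

43.5 ends/cm


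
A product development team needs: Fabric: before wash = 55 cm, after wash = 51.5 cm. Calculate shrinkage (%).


Formula: Shrinkage% = ((L_before - L_after) / L_before) * 100
Step 1: Shrinkage = 55 - 51.5 = 3.5 cm
Step 2: Shrinkage% = (3.5 / 55) * 100
Step 3: Shrinkage% = 0.063636 * 100 = 6.3636% ≈ 6.4%

6.4%
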